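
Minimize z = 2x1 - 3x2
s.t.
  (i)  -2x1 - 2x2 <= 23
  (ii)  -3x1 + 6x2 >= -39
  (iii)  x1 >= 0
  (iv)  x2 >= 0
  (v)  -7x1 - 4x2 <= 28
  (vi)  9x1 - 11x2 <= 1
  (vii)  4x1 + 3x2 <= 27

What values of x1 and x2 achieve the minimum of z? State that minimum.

Extreme points and z = 2x1 - 3x2:
  (0, 0) → z = 0
  (0, 9) → z = -27
  (1/9, 0) → z = 2/9
  (300/71, 239/71) → z = -117/71

x1 = 0, x2 = 9, minimum z = -27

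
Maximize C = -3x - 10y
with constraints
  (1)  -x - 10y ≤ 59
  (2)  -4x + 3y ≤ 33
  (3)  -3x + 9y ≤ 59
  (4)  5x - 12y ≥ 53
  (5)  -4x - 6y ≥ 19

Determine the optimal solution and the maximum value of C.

x = -89/31, y = -174/31, maximum C = 2007/31

Vertices and C = -3x - 10y:
  (-89/31, -174/31) → C = 2007/31
  (82/17, -217/34) → C = 839/17
  (15/13, -307/78) → C = 1400/39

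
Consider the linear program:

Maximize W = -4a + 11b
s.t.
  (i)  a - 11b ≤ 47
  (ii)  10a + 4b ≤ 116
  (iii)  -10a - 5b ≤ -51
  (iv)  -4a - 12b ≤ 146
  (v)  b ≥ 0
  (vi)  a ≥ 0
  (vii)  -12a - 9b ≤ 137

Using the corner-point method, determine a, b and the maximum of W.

Feasible corners and W = -4a + 11b:
  (58/5, 0) → W = -232/5
  (0, 29) → W = 319
  (51/10, 0) → W = -102/5
  (0, 51/5) → W = 561/5

The binding constraints are 10a + 4b = 116 and a = 0.
Solving simultaneously gives a = 0, b = 29.

a = 0, b = 29, maximum W = 319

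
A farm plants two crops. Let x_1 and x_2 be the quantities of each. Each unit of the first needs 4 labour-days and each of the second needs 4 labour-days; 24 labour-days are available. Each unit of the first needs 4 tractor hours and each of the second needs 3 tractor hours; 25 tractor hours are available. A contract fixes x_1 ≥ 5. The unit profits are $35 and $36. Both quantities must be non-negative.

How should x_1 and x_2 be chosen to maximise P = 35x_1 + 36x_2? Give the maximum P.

Vertices and P = 35x_1 + 36x_2:
  (6, 0) → P = 210
  (5, 0) → P = 175
  (5, 1) → P = 211

The optimum lies where 4x_1 + 4x_2 = 24 and x_1 = 5.
Solving simultaneously gives x_1 = 5, x_2 = 1.

x_1 = 5, x_2 = 1, maximum P = 211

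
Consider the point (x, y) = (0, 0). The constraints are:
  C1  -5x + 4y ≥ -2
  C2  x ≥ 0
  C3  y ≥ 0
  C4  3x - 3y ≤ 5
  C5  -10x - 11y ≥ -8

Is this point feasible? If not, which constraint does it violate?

feasible

C1: 0 ≥ -2 ✓
C2: 0 ≥ 0 ✓
C3: 0 ≥ 0 ✓
C4: 0 ≤ 5 ✓
C5: 0 ≥ -8 ✓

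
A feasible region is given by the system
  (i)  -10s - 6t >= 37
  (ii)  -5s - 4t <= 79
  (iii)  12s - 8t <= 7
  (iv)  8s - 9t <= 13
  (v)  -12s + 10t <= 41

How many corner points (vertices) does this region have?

Intersecting each pair of boundary lines and keeping only the points that satisfy every inequality leaves:
  (-85/46, -71/23)
  (-154/43, -17/86)
  (-659/77, -697/77)
  (-477/49, -743/98)

4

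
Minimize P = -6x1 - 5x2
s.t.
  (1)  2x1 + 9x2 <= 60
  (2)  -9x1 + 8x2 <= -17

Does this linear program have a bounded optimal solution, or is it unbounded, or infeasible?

From the feasible point (633/97, 506/97), moving in the direction (9, -2) keeps every constraint satisfied while P decreases without bound.

unbounded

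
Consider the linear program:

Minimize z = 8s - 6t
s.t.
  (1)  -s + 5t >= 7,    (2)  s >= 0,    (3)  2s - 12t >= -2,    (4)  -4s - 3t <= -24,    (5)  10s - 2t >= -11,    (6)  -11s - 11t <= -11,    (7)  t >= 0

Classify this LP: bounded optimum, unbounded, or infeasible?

infeasible

The boundaries -s + 5t = 7 and -4s - 3t = -24 meet at (99/23, 52/23), but that point violates 2s - 12t ≥ -2. Every candidate vertex is excluded by some other constraint, so the feasible region is empty.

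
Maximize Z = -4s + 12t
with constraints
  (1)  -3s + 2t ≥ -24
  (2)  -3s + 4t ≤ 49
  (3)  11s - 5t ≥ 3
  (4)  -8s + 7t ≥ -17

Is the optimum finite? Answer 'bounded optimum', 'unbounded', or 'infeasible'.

Extreme points and Z = -4s + 12t:
  (97/3, 73/2) → Z = 926/3
  (134/5, 141/5) → Z = 1156/5
  (257/29, 548/29) → Z = 5548/29
  (-64/37, -163/37) → Z = -1700/37
The feasible region has finitely many vertices and no improving ray; the maximum is 926/3 at (97/3, 73/2).

bounded optimum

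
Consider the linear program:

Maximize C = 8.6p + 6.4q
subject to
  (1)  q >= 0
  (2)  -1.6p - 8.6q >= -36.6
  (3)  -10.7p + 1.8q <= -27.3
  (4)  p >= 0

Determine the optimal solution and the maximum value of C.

Feasible corners and C = 8.6p + 6.4q:
  (183/8, 0) → C = 7869/40
  (273/107, 0) → C = 11739/535
  (15033/4745, 17397/4745) → C = 1203123/23725

The optimum lies where q = 0 and -1.6p - 8.6q = -36.6.
Solving simultaneously gives p = 183/8, q = 0.

p = 22.875, q = 0, maximum C = 196.725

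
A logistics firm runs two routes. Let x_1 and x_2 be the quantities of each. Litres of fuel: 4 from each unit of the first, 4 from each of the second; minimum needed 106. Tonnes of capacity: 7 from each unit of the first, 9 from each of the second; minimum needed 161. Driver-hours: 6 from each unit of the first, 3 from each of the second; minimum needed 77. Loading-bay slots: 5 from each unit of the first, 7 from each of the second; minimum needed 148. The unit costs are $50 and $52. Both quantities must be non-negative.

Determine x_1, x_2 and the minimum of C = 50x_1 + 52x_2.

Corner points and C = 50x_1 + 52x_2:
  (0, 53/2) → C = 1378
  (148/5, 0) → C = 1480
  (75/4, 31/4) → C = 2681/2
The feasible region is unbounded (it extends along (0, 1), (1, 0)), but C strictly increases along every unbounded feasible direction, so there is no improving ray and the minimum is attained at a vertex.

x_1 = 75/4, x_2 = 31/4, minimum C = 2681/2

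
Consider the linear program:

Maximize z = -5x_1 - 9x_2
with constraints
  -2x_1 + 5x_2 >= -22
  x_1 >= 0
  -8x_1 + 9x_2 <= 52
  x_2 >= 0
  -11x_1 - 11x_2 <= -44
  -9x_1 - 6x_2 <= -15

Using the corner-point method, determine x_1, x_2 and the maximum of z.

The feasible region is unbounded (it extends along (9, 8), (5, 2)), but z strictly decreases along every unbounded feasible direction, so there is no improving ray and the maximum is attained at a vertex.

x_1 = 4, x_2 = 0, maximum z = -20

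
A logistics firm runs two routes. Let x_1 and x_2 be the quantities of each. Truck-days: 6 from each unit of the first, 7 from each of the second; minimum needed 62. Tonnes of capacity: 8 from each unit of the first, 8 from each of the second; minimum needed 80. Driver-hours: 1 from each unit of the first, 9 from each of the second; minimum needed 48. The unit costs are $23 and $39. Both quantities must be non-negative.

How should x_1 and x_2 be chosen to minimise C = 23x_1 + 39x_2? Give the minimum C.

Vertices and C = 23x_1 + 39x_2:
  (0, 10) → C = 390
  (48, 0) → C = 1104
  (21/4, 19/4) → C = 306
The feasible region is unbounded (it extends along (0, 1), (1, 0)), but C strictly increases along every unbounded feasible direction, so there is no improving ray and the minimum is attained at a vertex.

x_1 = 21/4, x_2 = 19/4, minimum C = 306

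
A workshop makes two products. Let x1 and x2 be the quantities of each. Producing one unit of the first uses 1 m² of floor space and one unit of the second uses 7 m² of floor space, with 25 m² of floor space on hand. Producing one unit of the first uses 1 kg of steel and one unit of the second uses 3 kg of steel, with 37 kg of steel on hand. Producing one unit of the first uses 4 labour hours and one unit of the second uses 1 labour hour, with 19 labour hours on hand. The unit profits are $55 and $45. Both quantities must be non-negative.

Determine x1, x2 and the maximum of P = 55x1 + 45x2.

At the optimal vertex, x1 + 7x2 = 25 and 4x1 + x2 = 19.
Solving simultaneously gives x1 = 4, x2 = 3.

x1 = 4, x2 = 3, maximum P = 355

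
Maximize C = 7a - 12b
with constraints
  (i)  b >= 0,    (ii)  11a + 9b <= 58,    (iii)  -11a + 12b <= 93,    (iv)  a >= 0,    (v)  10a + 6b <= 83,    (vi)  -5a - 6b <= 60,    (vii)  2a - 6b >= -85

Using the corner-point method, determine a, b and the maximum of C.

a = 58/11, b = 0, maximum C = 406/11

Extreme points and C = 7a - 12b:
  (58/11, 0) → C = 406/11
  (0, 0) → C = 0
  (0, 58/9) → C = -232/3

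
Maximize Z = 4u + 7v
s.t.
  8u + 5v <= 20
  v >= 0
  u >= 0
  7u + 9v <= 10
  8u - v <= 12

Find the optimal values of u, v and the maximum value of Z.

Feasible corners and Z = 4u + 7v:
  (0, 0) → Z = 0
  (10/7, 0) → Z = 40/7
  (0, 10/9) → Z = 70/9

The optimum lies where u = 0 and 7u + 9v = 10.
Solving simultaneously gives u = 0, v = 10/9.

u = 0, v = 10/9, maximum Z = 70/9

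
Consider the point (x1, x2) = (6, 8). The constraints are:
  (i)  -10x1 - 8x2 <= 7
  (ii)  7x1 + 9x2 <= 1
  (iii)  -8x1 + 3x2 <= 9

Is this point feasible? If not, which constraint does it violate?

Constraint (ii): 7x1 + 9x2 = 114, which is not ≤ 1. All other constraints are satisfied.

not feasible — violates (ii)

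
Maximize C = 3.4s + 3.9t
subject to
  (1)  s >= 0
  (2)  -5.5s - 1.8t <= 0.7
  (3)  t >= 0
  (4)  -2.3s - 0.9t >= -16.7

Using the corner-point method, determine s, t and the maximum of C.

s = 0, t = 167/9, maximum C = 2171/30

Vertices and C = 3.4s + 3.9t:
  (0, 0) → C = 0
  (0, 167/9) → C = 2171/30
  (167/23, 0) → C = 2839/115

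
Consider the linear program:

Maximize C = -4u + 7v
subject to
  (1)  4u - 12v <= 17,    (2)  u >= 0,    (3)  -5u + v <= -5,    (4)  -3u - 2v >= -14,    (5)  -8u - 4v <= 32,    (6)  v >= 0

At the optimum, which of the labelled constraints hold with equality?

Extreme points and C = -4u + 7v:
  (101/22, 5/44) → C = -773/44
  (17/4, 0) → C = -17
  (24/13, 55/13) → C = 289/13
  (1, 0) → C = -4

The maximum is at (24/13, 55/13). Substituting into each constraint, equality holds for (3) and (4); the remaining constraints have slack.

(3) and (4)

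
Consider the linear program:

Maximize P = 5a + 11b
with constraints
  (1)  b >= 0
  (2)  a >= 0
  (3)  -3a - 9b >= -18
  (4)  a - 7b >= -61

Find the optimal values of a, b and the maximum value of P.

Feasible corners and P = 5a + 11b:
  (0, 0) → P = 0
  (6, 0) → P = 30
  (0, 2) → P = 22

a = 6, b = 0, maximum P = 30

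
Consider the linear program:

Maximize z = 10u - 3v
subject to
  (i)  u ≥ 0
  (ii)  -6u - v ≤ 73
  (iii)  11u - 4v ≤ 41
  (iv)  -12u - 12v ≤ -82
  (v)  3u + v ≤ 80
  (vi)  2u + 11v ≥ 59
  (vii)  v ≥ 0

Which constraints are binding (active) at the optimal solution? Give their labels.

Corner points and z = 10u - 3v:
  (0, 41/6) → z = -41/2
  (0, 80) → z = -240
  (361/23, 757/23) → z = 1339/23
  (229/43, 189/43) → z = 1723/43
  (97/54, 136/27) → z = 77/27

The maximum is at (361/23, 757/23). Substituting into each constraint, equality holds for (iii) and (v); the remaining constraints have slack.

(iii) and (v)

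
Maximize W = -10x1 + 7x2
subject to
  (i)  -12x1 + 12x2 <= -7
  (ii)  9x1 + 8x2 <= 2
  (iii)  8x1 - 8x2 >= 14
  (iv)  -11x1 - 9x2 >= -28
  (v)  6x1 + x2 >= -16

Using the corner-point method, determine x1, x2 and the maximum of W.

Feasible corners and W = -10x1 + 7x2:
  (16/17, -55/68) → W = -1025/68
  (206/7, -230/7) → W = -3670/7
  (-57/28, -53/14) → W = -43/7
The feasible region is unbounded (it extends along (1, -6), (9, -11)), but W strictly decreases along every unbounded feasible direction, so there is no improving ray and the maximum is attained at a vertex.

The optimum lies where 8x1 - 8x2 = 14 and 6x1 + x2 = -16.
Solving simultaneously gives x1 = -57/28, x2 = -53/14.

x1 = -57/28, x2 = -53/14, maximum W = -43/7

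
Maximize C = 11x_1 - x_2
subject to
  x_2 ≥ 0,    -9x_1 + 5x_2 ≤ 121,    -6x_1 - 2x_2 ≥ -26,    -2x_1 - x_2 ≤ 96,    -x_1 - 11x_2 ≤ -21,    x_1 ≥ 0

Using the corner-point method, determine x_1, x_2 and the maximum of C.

x_1 = 61/16, x_2 = 25/16, maximum C = 323/8

Feasible corners and C = 11x_1 - x_2:
  (61/16, 25/16) → C = 323/8
  (0, 13) → C = -13
  (0, 21/11) → C = -21/11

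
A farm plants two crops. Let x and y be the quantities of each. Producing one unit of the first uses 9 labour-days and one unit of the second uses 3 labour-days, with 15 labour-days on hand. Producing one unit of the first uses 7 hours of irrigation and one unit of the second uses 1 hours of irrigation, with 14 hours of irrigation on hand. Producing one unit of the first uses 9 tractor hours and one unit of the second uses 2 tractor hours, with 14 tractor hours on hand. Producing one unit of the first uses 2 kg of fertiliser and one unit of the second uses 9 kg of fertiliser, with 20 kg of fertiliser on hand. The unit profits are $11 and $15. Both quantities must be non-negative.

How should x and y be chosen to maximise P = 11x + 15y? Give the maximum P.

Extreme points and P = 11x + 15y:
  (0, 0) → P = 0
  (0, 20/9) → P = 100/3
  (14/9, 0) → P = 154/9
  (4/3, 1) → P = 89/3
  (1, 2) → P = 41

The binding constraints are 9x + 3y = 15 and 2x + 9y = 20.
Solving simultaneously gives x = 1, y = 2.

x = 1, y = 2, maximum P = 41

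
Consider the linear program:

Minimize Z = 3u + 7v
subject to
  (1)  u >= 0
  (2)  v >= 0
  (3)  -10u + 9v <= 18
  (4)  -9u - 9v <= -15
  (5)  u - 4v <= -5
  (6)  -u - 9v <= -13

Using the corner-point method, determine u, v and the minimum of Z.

Feasible corners and Z = 3u + 7v:
  (0, 2) → Z = 14
  (0, 5/3) → Z = 35/3
  (1/4, 17/12) → Z = 32/3
  (7/13, 18/13) → Z = 147/13
The feasible region is unbounded (it extends along (9, 10), (4, 1)), but Z strictly increases along every unbounded feasible direction, so there is no improving ray and the minimum is attained at a vertex.

The optimum lies where -9u - 9v = -15 and -u - 9v = -13.
Solving simultaneously gives u = 1/4, v = 17/12.

u = 1/4, v = 17/12, minimum Z = 32/3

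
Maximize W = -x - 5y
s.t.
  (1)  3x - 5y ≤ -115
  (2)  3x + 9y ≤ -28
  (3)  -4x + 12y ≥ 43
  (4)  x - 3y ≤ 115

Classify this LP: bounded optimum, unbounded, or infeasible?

From the feasible point (-1175/42, 87/14), moving in the direction (-3, -1) keeps every constraint satisfied while W increases without bound.

unbounded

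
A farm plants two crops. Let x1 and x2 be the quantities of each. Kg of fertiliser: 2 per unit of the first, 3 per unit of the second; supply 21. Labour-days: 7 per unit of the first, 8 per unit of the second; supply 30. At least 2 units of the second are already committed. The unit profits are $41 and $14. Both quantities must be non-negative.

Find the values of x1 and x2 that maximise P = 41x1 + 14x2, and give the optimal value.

x1 = 2, x2 = 2, maximum P = 110

Feasible corners and P = 41x1 + 14x2:
  (0, 15/4) → P = 105/2
  (0, 2) → P = 28
  (2, 2) → P = 110

The optimum lies where 7x1 + 8x2 = 30 and x2 = 2.
Solving simultaneously gives x1 = 2, x2 = 2.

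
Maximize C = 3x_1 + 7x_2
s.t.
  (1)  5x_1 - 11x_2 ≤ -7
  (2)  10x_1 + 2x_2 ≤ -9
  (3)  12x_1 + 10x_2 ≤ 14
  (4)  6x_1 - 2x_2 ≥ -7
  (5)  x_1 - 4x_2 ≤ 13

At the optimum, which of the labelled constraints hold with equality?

Corner points and C = 3x_1 + 7x_2:
  (-113/120, 5/24) → C = -41/30
  (-9/8, 1/8) → C = -5/2
  (-1, 1/2) → C = 1/2

The maximum is at (-1, 1/2). Substituting into each constraint, equality holds for (2) and (4); the remaining constraints have slack.

(2) and (4)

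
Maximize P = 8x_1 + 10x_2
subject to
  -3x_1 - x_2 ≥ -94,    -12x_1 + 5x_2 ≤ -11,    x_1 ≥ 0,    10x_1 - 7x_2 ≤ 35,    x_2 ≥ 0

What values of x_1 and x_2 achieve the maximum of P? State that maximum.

x_1 = 481/27, x_2 = 365/9, maximum P = 14798/27

Feasible corners and P = 8x_1 + 10x_2:
  (481/27, 365/9) → P = 14798/27
  (693/31, 835/31) → P = 13894/31
  (11/12, 0) → P = 22/3
  (7/2, 0) → P = 28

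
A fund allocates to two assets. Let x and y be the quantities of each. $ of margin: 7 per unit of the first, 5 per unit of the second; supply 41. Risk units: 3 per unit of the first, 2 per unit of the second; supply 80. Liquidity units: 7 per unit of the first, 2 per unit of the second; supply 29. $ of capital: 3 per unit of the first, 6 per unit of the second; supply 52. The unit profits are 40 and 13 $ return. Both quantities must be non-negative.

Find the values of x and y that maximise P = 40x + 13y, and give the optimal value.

Corner points and P = 40x + 13y:
  (0, 0) → P = 0
  (0, 41/5) → P = 533/5
  (29/7, 0) → P = 1160/7
  (3, 4) → P = 172

x = 3, y = 4, maximum P = 172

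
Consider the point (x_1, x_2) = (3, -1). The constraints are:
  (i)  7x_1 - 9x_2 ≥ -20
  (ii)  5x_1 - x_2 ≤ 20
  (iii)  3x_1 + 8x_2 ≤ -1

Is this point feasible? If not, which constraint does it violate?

Constraint (iii): 3x_1 + 8x_2 = 1, which is not ≤ -1. All other constraints are satisfied.

not feasible — violates (iii)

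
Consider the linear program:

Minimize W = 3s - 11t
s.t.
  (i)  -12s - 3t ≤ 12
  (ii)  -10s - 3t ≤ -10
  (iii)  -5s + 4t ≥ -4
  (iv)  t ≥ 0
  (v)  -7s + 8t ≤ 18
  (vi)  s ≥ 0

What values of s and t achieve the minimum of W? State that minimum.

s = 26/3, t = 59/6, minimum W = -493/6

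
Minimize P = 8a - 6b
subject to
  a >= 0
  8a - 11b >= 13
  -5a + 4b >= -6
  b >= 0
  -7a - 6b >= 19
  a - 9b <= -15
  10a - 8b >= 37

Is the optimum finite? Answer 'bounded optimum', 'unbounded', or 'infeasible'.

Constraints -5a + 4b ≥ -6 and 10a - 8b ≥ 37 have parallel boundaries but demand opposite sides — no point can satisfy both, so the region is empty.

infeasible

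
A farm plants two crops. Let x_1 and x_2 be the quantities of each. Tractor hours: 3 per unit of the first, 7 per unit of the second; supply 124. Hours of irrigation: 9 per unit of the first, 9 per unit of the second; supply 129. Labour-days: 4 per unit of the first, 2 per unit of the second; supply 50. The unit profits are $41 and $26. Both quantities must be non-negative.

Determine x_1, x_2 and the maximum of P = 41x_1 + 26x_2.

Vertices and P = 41x_1 + 26x_2:
  (0, 0) → P = 0
  (0, 43/3) → P = 1118/3
  (25/2, 0) → P = 1025/2
  (32/3, 11/3) → P = 1598/3

x_1 = 32/3, x_2 = 11/3, maximum P = 1598/3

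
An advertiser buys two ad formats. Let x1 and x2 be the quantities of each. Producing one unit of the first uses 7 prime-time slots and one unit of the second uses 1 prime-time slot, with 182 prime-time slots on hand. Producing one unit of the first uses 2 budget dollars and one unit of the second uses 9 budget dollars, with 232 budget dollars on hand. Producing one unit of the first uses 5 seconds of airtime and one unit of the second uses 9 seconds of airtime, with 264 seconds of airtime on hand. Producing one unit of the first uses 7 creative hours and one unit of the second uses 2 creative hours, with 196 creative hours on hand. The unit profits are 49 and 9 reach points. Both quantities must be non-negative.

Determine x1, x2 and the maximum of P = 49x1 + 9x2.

x1 = 24, x2 = 14, maximum P = 1302

Extreme points and P = 49x1 + 9x2:
  (0, 0) → P = 0
  (0, 232/9) → P = 232
  (26, 0) → P = 1274
  (24, 14) → P = 1302
  (32/3, 632/27) → P = 2200/3
  (1236/53, 868/53) → P = 68376/53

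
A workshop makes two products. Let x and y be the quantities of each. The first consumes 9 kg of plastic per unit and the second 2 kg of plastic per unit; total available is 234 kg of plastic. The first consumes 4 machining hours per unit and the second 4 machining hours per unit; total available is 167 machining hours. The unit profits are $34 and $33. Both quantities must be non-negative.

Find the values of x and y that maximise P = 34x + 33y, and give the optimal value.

x = 43/2, y = 81/4, maximum P = 5597/4

The optimum lies where 9x + 2y = 234 and 4x + 4y = 167.
Solving simultaneously gives x = 43/2, y = 81/4.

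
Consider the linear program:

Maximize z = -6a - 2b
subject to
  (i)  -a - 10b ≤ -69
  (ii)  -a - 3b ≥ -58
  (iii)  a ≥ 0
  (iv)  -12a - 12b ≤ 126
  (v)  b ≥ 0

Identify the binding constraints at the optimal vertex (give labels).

Corner points and z = -6a - 2b:
  (373/7, 11/7) → z = -2260/7
  (0, 69/10) → z = -69/5
  (0, 58/3) → z = -116/3

The maximum is at (0, 69/10). Substituting into each constraint, equality holds for (i) and (iii); the remaining constraints have slack.

(i) and (iii)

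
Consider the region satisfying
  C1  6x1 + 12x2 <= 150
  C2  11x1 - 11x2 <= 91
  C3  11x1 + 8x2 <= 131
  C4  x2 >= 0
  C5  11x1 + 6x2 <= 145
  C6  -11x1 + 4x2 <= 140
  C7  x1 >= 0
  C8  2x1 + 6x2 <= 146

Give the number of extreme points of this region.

5

The feasible vertices (each the meet of two boundaries and inside every other half-plane) are:
  (31/7, 72/7)
  (0, 25/2)
  (2169/209, 40/19)
  (91/11, 0)
  (0, 0)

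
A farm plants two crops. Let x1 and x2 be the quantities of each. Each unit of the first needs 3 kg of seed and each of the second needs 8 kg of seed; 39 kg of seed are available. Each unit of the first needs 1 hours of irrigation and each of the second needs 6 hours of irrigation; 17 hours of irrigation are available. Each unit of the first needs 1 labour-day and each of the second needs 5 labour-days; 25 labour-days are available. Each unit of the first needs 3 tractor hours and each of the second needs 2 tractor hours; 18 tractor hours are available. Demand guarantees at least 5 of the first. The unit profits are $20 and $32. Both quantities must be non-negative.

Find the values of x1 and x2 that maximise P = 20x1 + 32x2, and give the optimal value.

x1 = 5, x2 = 3/2, maximum P = 148

Feasible corners and P = 20x1 + 32x2:
  (6, 0) → P = 120
  (5, 0) → P = 100
  (5, 3/2) → P = 148

At the optimal vertex, 3x1 + 2x2 = 18 and x1 = 5.
Solving simultaneously gives x1 = 5, x2 = 3/2.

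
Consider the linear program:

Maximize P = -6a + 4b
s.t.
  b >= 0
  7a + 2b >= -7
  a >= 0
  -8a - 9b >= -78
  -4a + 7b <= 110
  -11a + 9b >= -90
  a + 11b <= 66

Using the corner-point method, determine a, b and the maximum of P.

a = 0, b = 6, maximum P = 24

Extreme points and P = -6a + 4b:
  (0, 0) → P = 0
  (90/11, 0) → P = -540/11
  (0, 6) → P = 24
  (168/19, 46/57) → P = -2840/57
  (264/79, 450/79) → P = 216/79

The optimum lies where a = 0 and a + 11b = 66.
Solving simultaneously gives a = 0, b = 6.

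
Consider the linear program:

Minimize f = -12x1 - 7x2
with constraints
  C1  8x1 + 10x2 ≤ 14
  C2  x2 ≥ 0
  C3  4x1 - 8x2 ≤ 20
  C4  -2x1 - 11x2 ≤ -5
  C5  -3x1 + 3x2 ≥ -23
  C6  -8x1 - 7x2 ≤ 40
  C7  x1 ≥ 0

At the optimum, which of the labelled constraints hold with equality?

C1 and C4

Vertices and f = -12x1 - 7x2:
  (26/17, 3/17) → f = -333/17
  (0, 7/5) → f = -49/5
  (0, 5/11) → f = -35/11

The minimum is at (26/17, 3/17). Substituting into each constraint, equality holds for C1 and C4; the remaining constraints have slack.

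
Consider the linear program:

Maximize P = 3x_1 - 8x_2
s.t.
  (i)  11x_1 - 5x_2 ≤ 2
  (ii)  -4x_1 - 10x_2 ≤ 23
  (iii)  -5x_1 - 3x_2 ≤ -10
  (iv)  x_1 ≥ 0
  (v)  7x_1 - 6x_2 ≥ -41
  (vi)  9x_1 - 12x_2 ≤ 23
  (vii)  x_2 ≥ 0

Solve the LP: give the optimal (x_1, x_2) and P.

Extreme points and P = 3x_1 - 8x_2:
  (28/29, 50/29) → P = -316/29
  (7, 15) → P = -99
  (0, 10/3) → P = -80/3
  (0, 41/6) → P = -164/3

x_1 = 28/29, x_2 = 50/29, maximum P = -316/29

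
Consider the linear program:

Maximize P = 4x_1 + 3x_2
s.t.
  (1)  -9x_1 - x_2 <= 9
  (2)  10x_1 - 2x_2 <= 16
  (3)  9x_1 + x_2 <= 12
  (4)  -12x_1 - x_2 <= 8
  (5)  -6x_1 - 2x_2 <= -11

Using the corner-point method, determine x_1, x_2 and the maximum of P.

x_1 = -20/3, x_2 = 72, maximum P = 568/3

Vertices and P = 4x_1 + 3x_2:
  (-20/3, 72) → P = 568/3
  (13/12, 9/4) → P = 133/12
  (-3/2, 10) → P = 24

The optimum lies where 9x_1 + x_2 = 12 and -12x_1 - x_2 = 8.
Solving simultaneously gives x_1 = -20/3, x_2 = 72.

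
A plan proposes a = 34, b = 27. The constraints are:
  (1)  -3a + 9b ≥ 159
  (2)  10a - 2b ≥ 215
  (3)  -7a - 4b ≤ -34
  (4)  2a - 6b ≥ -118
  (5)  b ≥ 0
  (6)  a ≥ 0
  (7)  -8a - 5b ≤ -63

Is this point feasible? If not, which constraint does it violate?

not feasible — violates (1)

Constraint (1): -3a + 9b = 141, which is not ≥ 159. All other constraints are satisfied.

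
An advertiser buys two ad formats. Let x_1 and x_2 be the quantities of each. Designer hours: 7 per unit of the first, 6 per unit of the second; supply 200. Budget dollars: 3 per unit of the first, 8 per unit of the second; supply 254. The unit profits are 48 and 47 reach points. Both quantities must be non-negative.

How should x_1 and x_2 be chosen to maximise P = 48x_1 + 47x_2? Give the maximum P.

Vertices and P = 48x_1 + 47x_2:
  (0, 0) → P = 0
  (0, 127/4) → P = 5969/4
  (200/7, 0) → P = 9600/7
  (2, 31) → P = 1553

The binding constraints are 7x_1 + 6x_2 = 200 and 3x_1 + 8x_2 = 254.
Solving simultaneously gives x_1 = 2, x_2 = 31.

x_1 = 2, x_2 = 31, maximum P = 1553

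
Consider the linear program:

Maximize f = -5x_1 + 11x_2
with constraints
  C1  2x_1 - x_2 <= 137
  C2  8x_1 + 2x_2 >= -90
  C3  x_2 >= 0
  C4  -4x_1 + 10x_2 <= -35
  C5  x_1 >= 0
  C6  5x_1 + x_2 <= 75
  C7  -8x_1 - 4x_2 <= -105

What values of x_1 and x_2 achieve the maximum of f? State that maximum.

Extreme points and f = -5x_1 + 11x_2:
  (15, 0) → f = -75
  (105/8, 0) → f = -525/8
  (785/54, 125/54) → f = -425/9
  (595/48, 35/24) → f = -735/16

At the optimal vertex, -4x_1 + 10x_2 = -35 and -8x_1 - 4x_2 = -105.
Solving simultaneously gives x_1 = 595/48, x_2 = 35/24.

x_1 = 595/48, x_2 = 35/24, maximum f = -735/16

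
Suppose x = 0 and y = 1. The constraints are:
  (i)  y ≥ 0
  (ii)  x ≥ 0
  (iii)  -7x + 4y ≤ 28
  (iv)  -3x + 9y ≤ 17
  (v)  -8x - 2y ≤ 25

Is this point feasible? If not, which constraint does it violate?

(i): 1 ≥ 0 ✓
(ii): 0 ≥ 0 ✓
(iii): 4 ≤ 28 ✓
(iv): 9 ≤ 17 ✓
(v): -2 ≤ 25 ✓

feasible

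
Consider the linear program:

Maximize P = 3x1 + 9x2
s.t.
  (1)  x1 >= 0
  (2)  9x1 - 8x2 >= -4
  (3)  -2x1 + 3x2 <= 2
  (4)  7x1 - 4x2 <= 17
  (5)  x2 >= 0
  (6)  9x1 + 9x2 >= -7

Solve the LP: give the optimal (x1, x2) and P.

Vertices and P = 3x1 + 9x2:
  (0, 1/2) → P = 9/2
  (0, 0) → P = 0
  (4/11, 10/11) → P = 102/11
  (59/13, 48/13) → P = 609/13
  (17/7, 0) → P = 51/7

x1 = 59/13, x2 = 48/13, maximum P = 609/13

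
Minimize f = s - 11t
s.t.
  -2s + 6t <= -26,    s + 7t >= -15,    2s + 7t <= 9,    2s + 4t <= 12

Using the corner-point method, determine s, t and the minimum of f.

s = 44/5, t = -7/5, minimum f = 121/5

Extreme points and f = s - 11t:
  (23/5, -14/5) → f = 177/5
  (44/5, -7/5) → f = 121/5
  (72/5, -21/5) → f = 303/5

The optimum lies where -2s + 6t = -26 and 2s + 4t = 12.
Solving simultaneously gives s = 44/5, t = -7/5.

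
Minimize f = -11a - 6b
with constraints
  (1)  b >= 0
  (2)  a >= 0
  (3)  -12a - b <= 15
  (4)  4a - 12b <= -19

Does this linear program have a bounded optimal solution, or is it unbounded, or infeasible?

From the feasible point (0, 19/12), moving in the direction (0, 1) keeps every constraint satisfied while f decreases without bound.

unbounded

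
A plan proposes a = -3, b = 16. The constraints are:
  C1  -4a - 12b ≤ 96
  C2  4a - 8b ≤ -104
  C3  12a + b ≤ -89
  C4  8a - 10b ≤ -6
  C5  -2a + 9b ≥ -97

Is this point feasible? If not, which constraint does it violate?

Constraint C3: 12a + b = -20, which is not ≤ -89. All other constraints are satisfied.

not feasible — violates C3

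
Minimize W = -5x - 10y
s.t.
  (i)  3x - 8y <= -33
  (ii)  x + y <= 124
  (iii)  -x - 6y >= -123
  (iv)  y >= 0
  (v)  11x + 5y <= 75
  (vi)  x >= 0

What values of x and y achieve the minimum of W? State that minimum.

Corner points and W = -5x - 10y:
  (435/103, 588/103) → W = -8055/103
  (0, 33/8) → W = -165/4
  (0, 15) → W = -150

x = 0, y = 15, minimum W = -150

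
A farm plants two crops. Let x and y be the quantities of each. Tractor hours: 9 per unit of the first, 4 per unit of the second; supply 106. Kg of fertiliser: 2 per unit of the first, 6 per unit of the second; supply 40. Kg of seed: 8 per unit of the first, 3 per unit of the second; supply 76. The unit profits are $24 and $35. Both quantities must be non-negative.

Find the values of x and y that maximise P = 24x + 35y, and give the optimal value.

x = 8, y = 4, maximum P = 332

Vertices and P = 24x + 35y:
  (0, 0) → P = 0
  (0, 20/3) → P = 700/3
  (19/2, 0) → P = 228
  (8, 4) → P = 332

At the optimal vertex, 2x + 6y = 40 and 8x + 3y = 76.
Solving simultaneously gives x = 8, y = 4.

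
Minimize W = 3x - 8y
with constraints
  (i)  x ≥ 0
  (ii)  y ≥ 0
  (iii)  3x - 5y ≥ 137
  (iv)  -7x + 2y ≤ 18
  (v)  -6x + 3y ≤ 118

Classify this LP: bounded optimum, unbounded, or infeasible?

From the feasible point (137/3, 0), moving in the direction (5, 3) keeps every constraint satisfied while W decreases without bound.

unbounded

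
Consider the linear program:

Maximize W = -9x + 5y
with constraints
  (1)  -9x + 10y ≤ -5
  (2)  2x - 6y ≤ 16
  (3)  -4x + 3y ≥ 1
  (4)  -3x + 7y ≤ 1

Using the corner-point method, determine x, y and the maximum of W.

Feasible corners and W = -9x + 5y:
  (-65/17, -67/17) → W = 250/17
  (-25/13, -29/13) → W = 80/13
  (-3, -11/3) → W = 26/3

x = -65/17, y = -67/17, maximum W = 250/17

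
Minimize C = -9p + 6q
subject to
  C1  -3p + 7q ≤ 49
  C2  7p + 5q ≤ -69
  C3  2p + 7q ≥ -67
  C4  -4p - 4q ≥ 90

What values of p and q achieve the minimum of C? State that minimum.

p = -181/10, q = -22/5, minimum C = 273/2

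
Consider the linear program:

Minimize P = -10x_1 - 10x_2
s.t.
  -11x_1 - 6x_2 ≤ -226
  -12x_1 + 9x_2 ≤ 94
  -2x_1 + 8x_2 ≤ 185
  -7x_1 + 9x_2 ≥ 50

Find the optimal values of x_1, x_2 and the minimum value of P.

Corner points and P = -10x_1 - 10x_2:
  (490/57, 3746/171) → P = -52160/171
  (578/47, 2132/141) → P = -38660/141
  (913/78, 1016/39) → P = -14725/39
  (1265/38, 1195/38) → P = -12300/19

x_1 = 1265/38, x_2 = 1195/38, minimum P = -12300/19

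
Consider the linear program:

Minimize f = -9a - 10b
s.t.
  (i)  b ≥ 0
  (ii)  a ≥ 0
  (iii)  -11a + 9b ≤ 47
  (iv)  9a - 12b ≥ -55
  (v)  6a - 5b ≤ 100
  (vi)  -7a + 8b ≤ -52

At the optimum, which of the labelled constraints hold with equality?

Corner points and f = -9a - 10b:
  (50/3, 0) → f = -150
  (52/7, 0) → f = -468/7
  (540/13, 388/13) → f = -8740/13

The minimum is at (540/13, 388/13). Substituting into each constraint, equality holds for (v) and (vi); the remaining constraints have slack.

(v) and (vi)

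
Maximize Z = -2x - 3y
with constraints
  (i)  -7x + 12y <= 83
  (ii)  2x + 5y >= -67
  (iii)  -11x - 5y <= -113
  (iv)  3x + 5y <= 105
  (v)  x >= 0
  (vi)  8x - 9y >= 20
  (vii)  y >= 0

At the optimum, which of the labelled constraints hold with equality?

Feasible corners and Z = -2x - 3y:
  (1117/139, 684/139) → Z = -4286/139
  (113/11, 0) → Z = -226/11
  (1045/67, 780/67) → Z = -4430/67
  (35, 0) → Z = -70

The maximum is at (113/11, 0). Substituting into each constraint, equality holds for (iii) and (vii); the remaining constraints have slack.

(iii) and (vii)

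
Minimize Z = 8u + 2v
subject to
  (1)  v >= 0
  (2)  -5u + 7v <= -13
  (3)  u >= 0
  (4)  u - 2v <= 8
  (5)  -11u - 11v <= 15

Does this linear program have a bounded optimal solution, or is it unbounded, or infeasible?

Extreme points and Z = 8u + 2v:
  (13/5, 0) → Z = 104/5
  (8, 0) → Z = 64
The feasible region has finitely many vertices and no improving ray; the minimum is 104/5 at (13/5, 0).

bounded optimum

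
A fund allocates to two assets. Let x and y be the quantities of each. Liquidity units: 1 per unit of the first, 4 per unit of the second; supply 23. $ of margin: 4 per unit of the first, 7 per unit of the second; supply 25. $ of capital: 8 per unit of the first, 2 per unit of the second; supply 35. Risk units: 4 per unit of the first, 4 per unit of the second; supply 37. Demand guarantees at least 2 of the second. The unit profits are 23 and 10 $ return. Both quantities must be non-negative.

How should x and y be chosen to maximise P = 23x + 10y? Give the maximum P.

x = 11/4, y = 2, maximum P = 333/4

Vertices and P = 23x + 10y:
  (0, 25/7) → P = 250/7
  (0, 2) → P = 20
  (11/4, 2) → P = 333/4

The optimum lies where 4x + 7y = 25 and y = 2.
Solving simultaneously gives x = 11/4, y = 2.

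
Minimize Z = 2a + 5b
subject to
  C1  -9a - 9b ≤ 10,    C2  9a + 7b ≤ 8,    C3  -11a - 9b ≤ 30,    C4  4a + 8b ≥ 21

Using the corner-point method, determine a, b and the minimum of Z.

a = -83/44, b = 157/44, minimum Z = 619/44

Corner points and Z = 2a + 5b:
  (-10, 80/9) → Z = 220/9
  (-269/36, 229/36) → Z = 607/36
  (-83/44, 157/44) → Z = 619/44
The feasible region is unbounded (it extends along (-9, 11), (-7, 9)), but Z strictly increases along every unbounded feasible direction, so there is no improving ray and the minimum is attained at a vertex.

The optimum lies where 9a + 7b = 8 and 4a + 8b = 21.
Solving simultaneously gives a = -83/44, b = 157/44.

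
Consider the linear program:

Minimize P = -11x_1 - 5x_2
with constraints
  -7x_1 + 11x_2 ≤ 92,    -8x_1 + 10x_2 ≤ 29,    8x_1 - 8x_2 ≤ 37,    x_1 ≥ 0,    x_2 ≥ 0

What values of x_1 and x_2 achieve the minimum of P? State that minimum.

x_1 = 1143/32, x_2 = 995/32, minimum P = -4387/8

Corner points and P = -11x_1 - 5x_2:
  (601/18, 533/18) → P = -1546/3
  (1143/32, 995/32) → P = -4387/8
  (0, 29/10) → P = -29/2
  (37/8, 0) → P = -407/8
  (0, 0) → P = 0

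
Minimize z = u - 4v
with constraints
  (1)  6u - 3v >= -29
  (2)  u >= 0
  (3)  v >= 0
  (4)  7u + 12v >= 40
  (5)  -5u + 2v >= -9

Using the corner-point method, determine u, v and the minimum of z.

u = 85/3, v = 199/3, minimum z = -237

Feasible corners and z = u - 4v:
  (0, 29/3) → z = -116/3
  (85/3, 199/3) → z = -237
  (0, 10/3) → z = -40/3
  (94/37, 137/74) → z = -180/37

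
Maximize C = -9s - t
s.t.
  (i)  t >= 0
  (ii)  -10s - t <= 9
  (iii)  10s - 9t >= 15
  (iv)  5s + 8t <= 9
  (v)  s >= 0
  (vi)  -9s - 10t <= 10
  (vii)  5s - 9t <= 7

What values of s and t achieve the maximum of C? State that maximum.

The optimum lies where 10s - 9t = 15 and 5s - 9t = 7.
Solving simultaneously gives s = 8/5, t = 1/9.

s = 8/5, t = 1/9, maximum C = -653/45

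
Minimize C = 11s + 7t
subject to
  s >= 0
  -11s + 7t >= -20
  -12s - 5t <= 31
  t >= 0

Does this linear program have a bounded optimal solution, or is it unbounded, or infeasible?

bounded optimum

Corner points and C = 11s + 7t:
  (0, 0) → C = 0
  (20/11, 0) → C = 20
The feasible region has finitely many vertices and no improving ray; the minimum is 0 at (0, 0).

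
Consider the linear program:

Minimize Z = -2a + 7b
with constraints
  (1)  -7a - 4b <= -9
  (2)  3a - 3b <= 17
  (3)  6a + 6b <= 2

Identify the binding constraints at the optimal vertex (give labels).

Extreme points and Z = -2a + 7b:
  (95/33, -92/33) → Z = -278/11
  (23/9, -20/9) → Z = -62/3
  (3, -8/3) → Z = -74/3

The minimum is at (95/33, -92/33). Substituting into each constraint, equality holds for (1) and (2); the remaining constraints have slack.

(1) and (2)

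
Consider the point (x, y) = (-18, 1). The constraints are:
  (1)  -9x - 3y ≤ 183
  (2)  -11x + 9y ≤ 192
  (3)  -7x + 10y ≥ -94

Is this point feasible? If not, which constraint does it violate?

Constraint (2): -11x + 9y = 207, which is not ≤ 192. All other constraints are satisfied.

not feasible — violates (2)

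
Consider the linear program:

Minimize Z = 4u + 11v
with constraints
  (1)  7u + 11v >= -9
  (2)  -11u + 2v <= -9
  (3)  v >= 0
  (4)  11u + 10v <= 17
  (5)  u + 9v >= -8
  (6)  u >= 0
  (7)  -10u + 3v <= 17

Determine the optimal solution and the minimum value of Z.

u = 9/11, v = 0, minimum Z = 36/11

Vertices and Z = 4u + 11v:
  (9/11, 0) → Z = 36/11
  (31/33, 2/3) → Z = 122/11
  (17/11, 0) → Z = 68/11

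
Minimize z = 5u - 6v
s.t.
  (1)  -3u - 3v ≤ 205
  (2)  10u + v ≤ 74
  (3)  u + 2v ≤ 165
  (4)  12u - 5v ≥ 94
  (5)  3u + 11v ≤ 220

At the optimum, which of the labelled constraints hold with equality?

Corner points and z = 5u - 6v:
  (427/27, -2272/27) → z = 15767/27
  (-743/51, -914/17) → z = 12737/51
  (232/31, -26/31) → z = 1316/31

The minimum is at (232/31, -26/31). Substituting into each constraint, equality holds for (2) and (4); the remaining constraints have slack.

(2) and (4)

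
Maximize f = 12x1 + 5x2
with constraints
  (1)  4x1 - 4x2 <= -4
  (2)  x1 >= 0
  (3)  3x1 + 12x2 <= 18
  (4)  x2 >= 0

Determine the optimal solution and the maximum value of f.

Vertices and f = 12x1 + 5x2:
  (0, 1) → f = 5
  (2/5, 7/5) → f = 59/5
  (0, 3/2) → f = 15/2

At the optimal vertex, 4x1 - 4x2 = -4 and 3x1 + 12x2 = 18.
Solving simultaneously gives x1 = 2/5, x2 = 7/5.

x1 = 2/5, x2 = 7/5, maximum f = 59/5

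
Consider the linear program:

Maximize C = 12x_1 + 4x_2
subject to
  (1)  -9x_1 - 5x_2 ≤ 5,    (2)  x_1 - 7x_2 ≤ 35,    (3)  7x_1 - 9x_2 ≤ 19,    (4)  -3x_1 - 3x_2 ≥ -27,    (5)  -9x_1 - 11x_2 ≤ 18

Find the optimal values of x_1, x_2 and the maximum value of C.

Feasible corners and C = 12x_1 + 4x_2:
  (25/58, -103/58) → C = -56/29
  (-25/2, 43/2) → C = -64
  (25/4, 11/4) → C = 86

x_1 = 25/4, x_2 = 11/4, maximum C = 86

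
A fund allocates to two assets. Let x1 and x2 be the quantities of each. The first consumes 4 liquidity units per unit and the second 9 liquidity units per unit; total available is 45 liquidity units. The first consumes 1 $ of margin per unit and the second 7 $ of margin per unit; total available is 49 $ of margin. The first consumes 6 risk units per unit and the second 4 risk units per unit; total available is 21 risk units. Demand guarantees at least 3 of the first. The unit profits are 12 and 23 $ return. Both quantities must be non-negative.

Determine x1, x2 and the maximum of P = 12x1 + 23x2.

Feasible corners and P = 12x1 + 23x2:
  (7/2, 0) → P = 42
  (3, 0) → P = 36
  (3, 3/4) → P = 213/4

x1 = 3, x2 = 3/4, maximum P = 213/4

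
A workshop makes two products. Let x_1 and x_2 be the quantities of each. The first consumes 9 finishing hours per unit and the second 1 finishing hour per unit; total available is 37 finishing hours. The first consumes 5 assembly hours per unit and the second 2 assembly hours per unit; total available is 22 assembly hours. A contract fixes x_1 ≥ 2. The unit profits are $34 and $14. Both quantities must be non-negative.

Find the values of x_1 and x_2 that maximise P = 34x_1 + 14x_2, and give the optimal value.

x_1 = 2, x_2 = 6, maximum P = 152

Extreme points and P = 34x_1 + 14x_2:
  (37/9, 0) → P = 1258/9
  (2, 0) → P = 68
  (4, 1) → P = 150
  (2, 6) → P = 152

At the optimal vertex, 5x_1 + 2x_2 = 22 and x_1 = 2.
Solving simultaneously gives x_1 = 2, x_2 = 6.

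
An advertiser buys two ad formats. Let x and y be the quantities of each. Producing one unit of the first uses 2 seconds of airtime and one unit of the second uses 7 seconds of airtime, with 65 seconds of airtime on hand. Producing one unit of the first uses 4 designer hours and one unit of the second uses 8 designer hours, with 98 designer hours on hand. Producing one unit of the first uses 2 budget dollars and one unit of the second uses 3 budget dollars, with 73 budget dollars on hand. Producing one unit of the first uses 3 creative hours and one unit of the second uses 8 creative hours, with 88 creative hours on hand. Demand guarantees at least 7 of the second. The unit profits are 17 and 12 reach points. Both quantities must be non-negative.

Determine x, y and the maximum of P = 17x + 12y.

x = 8, y = 7, maximum P = 220

Corner points and P = 17x + 12y:
  (0, 65/7) → P = 780/7
  (0, 7) → P = 84
  (8, 7) → P = 220

The optimum lies where 2x + 7y = 65 and y = 7.
Solving simultaneously gives x = 8, y = 7.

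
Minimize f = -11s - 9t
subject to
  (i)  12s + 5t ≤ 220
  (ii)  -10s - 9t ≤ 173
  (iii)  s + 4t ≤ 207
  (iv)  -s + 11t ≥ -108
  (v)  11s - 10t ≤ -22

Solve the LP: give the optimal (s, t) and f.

s = -155/43, t = 2264/43, minimum f = -18671/43

Vertices and f = -11s - 9t:
  (-155/43, 2264/43) → f = -18671/43
  (418/35, 2684/175) → f = -47146/175
  (-2555/31, 2243/31) → f = 7918/31
  (-1928/199, -1683/199) → f = 36355/199

The optimum lies where 12s + 5t = 220 and s + 4t = 207.
Solving simultaneously gives s = -155/43, t = 2264/43.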